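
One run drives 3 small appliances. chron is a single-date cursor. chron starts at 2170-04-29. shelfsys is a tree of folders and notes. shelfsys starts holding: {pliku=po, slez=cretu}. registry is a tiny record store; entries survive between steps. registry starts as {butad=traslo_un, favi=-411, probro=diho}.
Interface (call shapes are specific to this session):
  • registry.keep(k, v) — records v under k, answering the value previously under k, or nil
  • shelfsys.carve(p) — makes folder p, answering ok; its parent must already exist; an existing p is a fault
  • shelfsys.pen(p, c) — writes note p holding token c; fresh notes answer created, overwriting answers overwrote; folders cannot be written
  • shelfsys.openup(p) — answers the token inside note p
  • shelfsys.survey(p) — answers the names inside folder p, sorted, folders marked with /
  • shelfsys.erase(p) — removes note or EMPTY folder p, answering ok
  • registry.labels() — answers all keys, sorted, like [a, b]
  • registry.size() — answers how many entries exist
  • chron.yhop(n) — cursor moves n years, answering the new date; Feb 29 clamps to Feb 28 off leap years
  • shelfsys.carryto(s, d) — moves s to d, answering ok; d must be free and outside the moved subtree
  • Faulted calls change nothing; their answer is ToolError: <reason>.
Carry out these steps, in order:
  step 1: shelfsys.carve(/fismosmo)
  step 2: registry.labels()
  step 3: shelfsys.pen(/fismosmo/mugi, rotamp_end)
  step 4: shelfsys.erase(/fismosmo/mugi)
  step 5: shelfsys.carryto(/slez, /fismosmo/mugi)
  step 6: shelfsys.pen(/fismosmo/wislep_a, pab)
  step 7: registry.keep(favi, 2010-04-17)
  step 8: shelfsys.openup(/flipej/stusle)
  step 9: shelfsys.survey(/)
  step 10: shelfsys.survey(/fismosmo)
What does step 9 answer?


CALL carve[p→/fismosmo]
RET  ok
CALL labels[]
RET  [butad, favi, probro]
CALL pen[p→/fismosmo/mugi; c→rotamp_end]
RET  created
CALL erase[p→/fismosmo/mugi]
RET  ok
CALL carryto[s→/slez; d→/fismosmo/mugi]
RET  ok
CALL pen[p→/fismosmo/wislep_a; c→pab]
RET  created
CALL keep[k→favi; v→2010-04-17]
RET  -411
CALL openup[p→/flipej/stusle]
RET  ToolError: not found
CALL survey[p→/]
RET  [fismosmo/, pliku]
CALL survey[p→/fismosmo]
RET  [mugi, wislep_a]

Answer: [fismosmo/, pliku]


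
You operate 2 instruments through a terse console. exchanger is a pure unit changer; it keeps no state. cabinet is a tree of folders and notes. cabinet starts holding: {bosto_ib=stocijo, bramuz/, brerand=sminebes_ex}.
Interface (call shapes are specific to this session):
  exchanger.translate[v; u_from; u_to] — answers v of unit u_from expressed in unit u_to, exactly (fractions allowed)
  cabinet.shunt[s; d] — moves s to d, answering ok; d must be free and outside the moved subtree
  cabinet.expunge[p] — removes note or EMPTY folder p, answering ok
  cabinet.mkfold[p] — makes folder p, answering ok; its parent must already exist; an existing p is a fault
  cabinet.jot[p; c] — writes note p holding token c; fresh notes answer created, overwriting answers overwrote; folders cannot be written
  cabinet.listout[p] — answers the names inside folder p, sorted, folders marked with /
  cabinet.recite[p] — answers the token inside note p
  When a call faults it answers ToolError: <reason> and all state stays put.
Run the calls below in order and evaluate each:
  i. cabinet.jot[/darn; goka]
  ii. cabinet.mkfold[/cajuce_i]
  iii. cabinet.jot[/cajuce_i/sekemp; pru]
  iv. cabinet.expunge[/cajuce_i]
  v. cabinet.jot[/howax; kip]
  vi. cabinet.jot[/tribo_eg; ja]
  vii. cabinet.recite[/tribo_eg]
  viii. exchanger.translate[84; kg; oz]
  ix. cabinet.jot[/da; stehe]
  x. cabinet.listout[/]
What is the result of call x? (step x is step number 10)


Answer: [bosto_ib, bramuz/, brerand, cajuce_i/, da, darn, howax, tribo_eg]

Derivation:
Act: cabinet.jot[/darn; goka]
Obs: created
Act: cabinet.mkfold[/cajuce_i]
Obs: ok
Act: cabinet.jot[/cajuce_i/sekemp; pru]
Obs: created
Act: cabinet.expunge[/cajuce_i]
Obs: ToolError: not empty
Act: cabinet.jot[/howax; kip]
Obs: created
Act: cabinet.jot[/tribo_eg; ja]
Obs: created
Act: cabinet.recite[/tribo_eg]
Obs: ja
Act: exchanger.translate[84; kg; oz]
Obs: 19200000000/6479891
Act: cabinet.jot[/da; stehe]
Obs: created
Act: cabinet.listout[/]
Obs: [bosto_ib, bramuz/, brerand, cajuce_i/, da, darn, howax, tribo_eg]


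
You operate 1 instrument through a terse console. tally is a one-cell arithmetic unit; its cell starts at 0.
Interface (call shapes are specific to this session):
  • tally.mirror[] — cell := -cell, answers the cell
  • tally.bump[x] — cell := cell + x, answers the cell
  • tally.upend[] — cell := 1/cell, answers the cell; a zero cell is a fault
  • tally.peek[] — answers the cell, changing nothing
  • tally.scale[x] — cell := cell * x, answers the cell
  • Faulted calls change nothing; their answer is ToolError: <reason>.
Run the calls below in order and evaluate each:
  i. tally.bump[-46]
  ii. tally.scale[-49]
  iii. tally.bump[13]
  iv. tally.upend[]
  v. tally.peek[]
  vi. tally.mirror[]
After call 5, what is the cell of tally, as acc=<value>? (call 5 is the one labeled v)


-> tally.bump(x=-46)
<- -46
-> tally.scale(x=-49)
<- 2254
-> tally.bump(x=13)
<- 2267
-> tally.upend()
<- 1/2267
-> tally.peek()
<- 1/2267
-> tally.mirror()
<- -1/2267

Answer: acc=1/2267


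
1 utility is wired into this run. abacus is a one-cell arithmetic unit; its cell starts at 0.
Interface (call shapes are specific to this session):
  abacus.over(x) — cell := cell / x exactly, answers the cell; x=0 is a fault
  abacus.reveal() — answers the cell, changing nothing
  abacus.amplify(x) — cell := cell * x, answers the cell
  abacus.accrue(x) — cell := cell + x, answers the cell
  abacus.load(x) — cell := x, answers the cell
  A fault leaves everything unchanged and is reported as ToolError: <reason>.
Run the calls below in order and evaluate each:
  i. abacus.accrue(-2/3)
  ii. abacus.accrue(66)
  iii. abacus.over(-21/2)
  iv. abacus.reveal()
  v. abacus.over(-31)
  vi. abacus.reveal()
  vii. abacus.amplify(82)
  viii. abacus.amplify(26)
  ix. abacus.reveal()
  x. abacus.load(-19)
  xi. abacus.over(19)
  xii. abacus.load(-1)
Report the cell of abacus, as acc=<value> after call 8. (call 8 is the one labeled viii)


Answer: acc=119392/279

Derivation:
-> abacus.accrue(-2/3)
<- -2/3
-> abacus.accrue(66)
<- 196/3
-> abacus.over(-21/2)
<- -56/9
-> abacus.reveal()
<- -56/9
-> abacus.over(-31)
<- 56/279
-> abacus.reveal()
<- 56/279
-> abacus.amplify(82)
<- 4592/279
-> abacus.amplify(26)
<- 119392/279
-> abacus.reveal()
<- 119392/279
-> abacus.load(-19)
<- -19
-> abacus.over(19)
<- -1
-> abacus.load(-1)
<- -1


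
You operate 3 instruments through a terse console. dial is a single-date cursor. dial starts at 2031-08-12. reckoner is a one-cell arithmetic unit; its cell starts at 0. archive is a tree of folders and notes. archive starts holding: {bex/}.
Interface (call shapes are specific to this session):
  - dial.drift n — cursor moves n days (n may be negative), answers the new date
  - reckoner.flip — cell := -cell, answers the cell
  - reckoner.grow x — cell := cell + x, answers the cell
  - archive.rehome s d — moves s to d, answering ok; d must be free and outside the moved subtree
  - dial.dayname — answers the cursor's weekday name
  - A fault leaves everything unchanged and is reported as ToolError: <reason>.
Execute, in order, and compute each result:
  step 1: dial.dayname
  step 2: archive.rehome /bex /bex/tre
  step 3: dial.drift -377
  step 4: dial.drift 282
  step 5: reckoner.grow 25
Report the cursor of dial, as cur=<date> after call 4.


;; dial.dayname() -> Tuesday
;; archive.rehome(s='/bex', d='/bex/tre') -> ToolError: into itself
;; dial.drift(n='-377') -> 2030-07-31
;; dial.drift(n='282') -> 2031-05-09
;; reckoner.grow(x='25') -> 25

Answer: cur=2031-05-09


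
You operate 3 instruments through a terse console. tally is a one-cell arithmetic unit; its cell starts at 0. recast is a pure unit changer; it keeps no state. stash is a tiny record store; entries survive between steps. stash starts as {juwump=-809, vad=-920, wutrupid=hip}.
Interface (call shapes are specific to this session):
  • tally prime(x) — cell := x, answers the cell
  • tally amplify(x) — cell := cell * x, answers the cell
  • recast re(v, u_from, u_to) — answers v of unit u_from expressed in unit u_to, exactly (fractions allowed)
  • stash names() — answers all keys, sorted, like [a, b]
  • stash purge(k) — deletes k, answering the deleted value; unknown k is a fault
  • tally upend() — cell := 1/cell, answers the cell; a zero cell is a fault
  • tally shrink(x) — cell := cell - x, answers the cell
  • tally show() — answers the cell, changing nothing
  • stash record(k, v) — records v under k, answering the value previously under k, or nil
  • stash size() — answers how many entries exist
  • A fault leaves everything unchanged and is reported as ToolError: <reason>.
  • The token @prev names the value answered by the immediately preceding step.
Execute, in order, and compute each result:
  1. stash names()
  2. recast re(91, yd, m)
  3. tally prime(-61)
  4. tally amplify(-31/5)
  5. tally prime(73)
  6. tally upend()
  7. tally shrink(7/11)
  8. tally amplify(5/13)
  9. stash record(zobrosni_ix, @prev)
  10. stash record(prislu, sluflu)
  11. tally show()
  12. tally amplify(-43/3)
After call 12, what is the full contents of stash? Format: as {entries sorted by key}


Answer: {juwump=-809, prislu=sluflu, vad=-920, wutrupid=hip, zobrosni_ix=-2500/10439}

Derivation:
% stash names
:: [juwump, vad, wutrupid]
% recast re v='91' u_from='yd' u_to='m'
:: 104013/1250
% tally prime x='-61'
:: -61
% tally amplify x='-31/5'
:: 1891/5
% tally prime x='73'
:: 73
% tally upend
:: 1/73
% tally shrink x='7/11'
:: -500/803
% tally amplify x='5/13'
:: -2500/10439
% stash record k='zobrosni_ix' v='@prev'
:: nil
% stash record k='prislu' v='sluflu'
:: nil
% tally show
:: -2500/10439
% tally amplify x='-43/3'
:: 107500/31317


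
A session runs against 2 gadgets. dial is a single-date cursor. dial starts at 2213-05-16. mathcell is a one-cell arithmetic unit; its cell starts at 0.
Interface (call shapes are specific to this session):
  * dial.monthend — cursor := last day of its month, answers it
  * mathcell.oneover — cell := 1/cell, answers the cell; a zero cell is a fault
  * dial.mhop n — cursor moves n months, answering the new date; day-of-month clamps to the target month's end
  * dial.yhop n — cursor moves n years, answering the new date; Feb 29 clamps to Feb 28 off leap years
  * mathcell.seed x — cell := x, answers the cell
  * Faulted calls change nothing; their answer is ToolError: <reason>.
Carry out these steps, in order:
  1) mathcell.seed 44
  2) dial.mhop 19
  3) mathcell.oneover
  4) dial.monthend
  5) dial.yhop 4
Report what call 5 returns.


Answer: 2218-12-31

Derivation:
Then mathcell.seed on x: 44, → 44.
Invoking dial.mhop on n: 19, yielding 2214-12-16.
Using mathcell.oneover, → 1/44.
Using dial.monthend(), — result: 2214-12-31.
Using dial.yhop on n: 4, and get 2218-12-31.


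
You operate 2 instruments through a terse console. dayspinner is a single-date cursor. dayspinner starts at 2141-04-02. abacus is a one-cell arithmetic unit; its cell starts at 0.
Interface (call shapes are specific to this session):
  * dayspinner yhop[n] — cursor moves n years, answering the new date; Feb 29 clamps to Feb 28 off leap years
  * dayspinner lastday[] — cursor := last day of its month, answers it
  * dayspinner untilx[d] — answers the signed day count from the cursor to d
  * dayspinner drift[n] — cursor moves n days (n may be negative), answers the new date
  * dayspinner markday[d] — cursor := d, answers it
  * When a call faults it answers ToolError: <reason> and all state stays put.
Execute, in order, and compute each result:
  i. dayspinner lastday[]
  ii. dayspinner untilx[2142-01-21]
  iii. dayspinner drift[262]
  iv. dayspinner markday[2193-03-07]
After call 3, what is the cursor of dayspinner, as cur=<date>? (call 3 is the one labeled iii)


Answer: cur=2142-01-17

Derivation:
Now I run dayspinner lastday: 2141-04-30.
Using dayspinner untilx using d=2142-01-21, — result: 266.
I run dayspinner drift using n=262, yielding 2142-01-17.
I use dayspinner markday using d=2193-03-07, → 2193-03-07.


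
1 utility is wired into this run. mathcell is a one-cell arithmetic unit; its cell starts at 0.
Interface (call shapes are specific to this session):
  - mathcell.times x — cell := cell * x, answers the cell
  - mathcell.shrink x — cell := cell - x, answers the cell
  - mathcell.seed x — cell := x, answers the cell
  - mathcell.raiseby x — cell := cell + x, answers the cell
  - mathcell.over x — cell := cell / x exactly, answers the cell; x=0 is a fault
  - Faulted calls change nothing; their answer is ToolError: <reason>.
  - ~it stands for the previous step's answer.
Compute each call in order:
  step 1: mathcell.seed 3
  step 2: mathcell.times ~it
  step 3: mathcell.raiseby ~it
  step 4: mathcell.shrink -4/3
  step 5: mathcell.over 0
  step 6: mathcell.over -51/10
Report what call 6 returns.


Answer: -580/153

Derivation:
==> mathcell.seed(3)
<== 3
==> mathcell.times(~it)
<== 9
==> mathcell.raiseby(~it)
<== 18
==> mathcell.shrink(-4/3)
<== 58/3
==> mathcell.over(0)
<== ToolError: division by zero
==> mathcell.over(-51/10)
<== -580/153


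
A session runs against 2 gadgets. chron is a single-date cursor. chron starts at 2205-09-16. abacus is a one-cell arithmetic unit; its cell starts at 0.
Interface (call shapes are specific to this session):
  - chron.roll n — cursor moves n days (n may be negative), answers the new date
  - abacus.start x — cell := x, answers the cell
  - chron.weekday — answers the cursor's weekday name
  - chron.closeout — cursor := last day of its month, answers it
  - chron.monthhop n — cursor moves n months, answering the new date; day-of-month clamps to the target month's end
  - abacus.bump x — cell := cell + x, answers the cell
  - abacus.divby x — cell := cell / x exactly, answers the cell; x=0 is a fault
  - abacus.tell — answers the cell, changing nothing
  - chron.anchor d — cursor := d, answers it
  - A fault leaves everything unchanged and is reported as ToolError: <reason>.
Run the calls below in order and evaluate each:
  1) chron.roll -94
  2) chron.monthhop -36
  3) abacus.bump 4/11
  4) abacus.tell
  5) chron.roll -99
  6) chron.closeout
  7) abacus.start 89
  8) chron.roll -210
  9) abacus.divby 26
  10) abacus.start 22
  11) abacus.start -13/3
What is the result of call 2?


Using chron.roll using n: -94, and observe 2205-06-14.
I invoke chron.monthhop using n: -36, → 2202-06-14.
Then abacus.bump using x: 4/11, giving 4/11.
I run abacus.tell(), — result: 4/11.
I use chron.roll using n: -99, — result: 2202-03-07.
I run chron.closeout, — result: 2202-03-31.
Invoking abacus.start using x: 89, giving 89.
I run chron.roll using n: -210, and see 2201-09-02.
I invoke abacus.divby using x: 26, which returns 89/26.
Now I run abacus.start using x: 22, and observe 22.
I invoke abacus.start using x: -13/3, giving -13/3.

Answer: 2202-06-14


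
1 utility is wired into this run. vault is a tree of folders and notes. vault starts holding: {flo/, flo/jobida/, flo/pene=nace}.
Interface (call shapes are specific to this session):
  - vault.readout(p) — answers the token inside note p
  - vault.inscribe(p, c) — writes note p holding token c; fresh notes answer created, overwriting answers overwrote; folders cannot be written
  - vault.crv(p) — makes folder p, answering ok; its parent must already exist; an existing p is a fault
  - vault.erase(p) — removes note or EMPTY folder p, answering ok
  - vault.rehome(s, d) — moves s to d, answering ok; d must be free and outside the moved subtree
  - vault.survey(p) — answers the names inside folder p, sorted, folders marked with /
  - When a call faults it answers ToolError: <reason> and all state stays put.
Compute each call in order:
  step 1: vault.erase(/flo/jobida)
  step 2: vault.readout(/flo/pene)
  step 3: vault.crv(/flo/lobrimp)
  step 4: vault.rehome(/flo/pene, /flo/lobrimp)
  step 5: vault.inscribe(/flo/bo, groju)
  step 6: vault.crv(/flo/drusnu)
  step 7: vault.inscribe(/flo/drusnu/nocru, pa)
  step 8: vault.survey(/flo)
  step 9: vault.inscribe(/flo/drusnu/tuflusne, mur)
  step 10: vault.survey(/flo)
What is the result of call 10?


$ erase p='/flo/jobida'
[out] ok
$ readout p='/flo/pene'
[out] nace
$ crv p='/flo/lobrimp'
[out] ok
$ rehome s='/flo/pene' d='/flo/lobrimp'
[out] ToolError: exists
$ inscribe p='/flo/bo' c='groju'
[out] created
$ crv p='/flo/drusnu'
[out] ok
$ inscribe p='/flo/drusnu/nocru' c='pa'
[out] created
$ survey p='/flo'
[out] [bo, drusnu/, lobrimp/, pene]
$ inscribe p='/flo/drusnu/tuflusne' c='mur'
[out] created
$ survey p='/flo'
[out] [bo, drusnu/, lobrimp/, pene]

Answer: [bo, drusnu/, lobrimp/, pene]


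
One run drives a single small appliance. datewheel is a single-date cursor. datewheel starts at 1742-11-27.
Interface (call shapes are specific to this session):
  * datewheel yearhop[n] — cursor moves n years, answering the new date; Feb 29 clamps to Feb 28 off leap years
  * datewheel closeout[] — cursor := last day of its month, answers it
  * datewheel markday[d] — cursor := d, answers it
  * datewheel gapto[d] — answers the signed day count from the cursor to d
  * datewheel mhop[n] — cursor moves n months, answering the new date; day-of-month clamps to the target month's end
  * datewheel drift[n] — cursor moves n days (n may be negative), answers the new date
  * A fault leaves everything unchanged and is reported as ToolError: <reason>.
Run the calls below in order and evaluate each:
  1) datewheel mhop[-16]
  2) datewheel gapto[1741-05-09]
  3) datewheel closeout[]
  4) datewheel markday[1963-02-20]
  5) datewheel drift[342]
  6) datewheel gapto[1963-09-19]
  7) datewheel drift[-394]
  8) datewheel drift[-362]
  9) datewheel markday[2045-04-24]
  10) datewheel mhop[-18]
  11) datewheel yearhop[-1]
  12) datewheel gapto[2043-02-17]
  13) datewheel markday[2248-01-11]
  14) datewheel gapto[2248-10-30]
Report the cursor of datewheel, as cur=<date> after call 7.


Answer: cur=1962-12-30

Derivation:
==> datewheel mhop(n=-16)
<== 1741-07-27
==> datewheel gapto(d=1741-05-09)
<== -79
==> datewheel closeout()
<== 1741-07-31
==> datewheel markday(d=1963-02-20)
<== 1963-02-20
==> datewheel drift(n=342)
<== 1964-01-28
==> datewheel gapto(d=1963-09-19)
<== -131
==> datewheel drift(n=-394)
<== 1962-12-30
==> datewheel drift(n=-362)
<== 1962-01-02
==> datewheel markday(d=2045-04-24)
<== 2045-04-24
==> datewheel mhop(n=-18)
<== 2043-10-24
==> datewheel yearhop(n=-1)
<== 2042-10-24
==> datewheel gapto(d=2043-02-17)
<== 116
==> datewheel markday(d=2248-01-11)
<== 2248-01-11
==> datewheel gapto(d=2248-10-30)
<== 293


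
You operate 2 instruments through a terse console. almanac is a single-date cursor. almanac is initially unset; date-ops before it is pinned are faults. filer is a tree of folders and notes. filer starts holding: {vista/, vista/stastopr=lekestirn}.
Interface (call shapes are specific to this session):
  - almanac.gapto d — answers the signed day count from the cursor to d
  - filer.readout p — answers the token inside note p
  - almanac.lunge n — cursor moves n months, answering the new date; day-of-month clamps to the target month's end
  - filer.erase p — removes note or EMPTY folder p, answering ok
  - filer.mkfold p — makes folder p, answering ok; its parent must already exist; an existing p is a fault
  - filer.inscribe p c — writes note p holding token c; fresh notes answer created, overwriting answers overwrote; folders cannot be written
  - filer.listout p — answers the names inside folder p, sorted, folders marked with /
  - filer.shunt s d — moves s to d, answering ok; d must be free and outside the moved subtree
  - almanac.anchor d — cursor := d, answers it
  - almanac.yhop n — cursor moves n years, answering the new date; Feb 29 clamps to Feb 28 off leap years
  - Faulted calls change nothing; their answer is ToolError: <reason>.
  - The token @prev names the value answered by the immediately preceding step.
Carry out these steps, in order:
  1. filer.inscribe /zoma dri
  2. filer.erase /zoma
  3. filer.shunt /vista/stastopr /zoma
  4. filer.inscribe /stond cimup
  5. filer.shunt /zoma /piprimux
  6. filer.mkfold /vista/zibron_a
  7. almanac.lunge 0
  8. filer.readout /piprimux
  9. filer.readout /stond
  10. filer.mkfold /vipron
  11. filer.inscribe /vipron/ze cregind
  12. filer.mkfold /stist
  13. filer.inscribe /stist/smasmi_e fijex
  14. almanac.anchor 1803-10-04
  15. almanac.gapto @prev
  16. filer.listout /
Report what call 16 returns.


Answer: [piprimux, stist/, stond, vipron/, vista/]

Derivation:
·→ inscribe(p='/zoma', c='dri')
·← created
·→ erase(p='/zoma')
·← ok
·→ shunt(s='/vista/stastopr', d='/zoma')
·← ok
·→ inscribe(p='/stond', c='cimup')
·← created
·→ shunt(s='/zoma', d='/piprimux')
·← ok
·→ mkfold(p='/vista/zibron_a')
·← ok
·→ lunge(n='0')
·← ToolError: no date set
·→ readout(p='/piprimux')
·← lekestirn
·→ readout(p='/stond')
·← cimup
·→ mkfold(p='/vipron')
·← ok
·→ inscribe(p='/vipron/ze', c='cregind')
·← created
·→ mkfold(p='/stist')
·← ok
·→ inscribe(p='/stist/smasmi_e', c='fijex')
·← created
·→ anchor(d='1803-10-04')
·← 1803-10-04
·→ gapto(d='@prev')
·← 0
·→ listout(p='/')
·← [piprimux, stist/, stond, vipron/, vista/]


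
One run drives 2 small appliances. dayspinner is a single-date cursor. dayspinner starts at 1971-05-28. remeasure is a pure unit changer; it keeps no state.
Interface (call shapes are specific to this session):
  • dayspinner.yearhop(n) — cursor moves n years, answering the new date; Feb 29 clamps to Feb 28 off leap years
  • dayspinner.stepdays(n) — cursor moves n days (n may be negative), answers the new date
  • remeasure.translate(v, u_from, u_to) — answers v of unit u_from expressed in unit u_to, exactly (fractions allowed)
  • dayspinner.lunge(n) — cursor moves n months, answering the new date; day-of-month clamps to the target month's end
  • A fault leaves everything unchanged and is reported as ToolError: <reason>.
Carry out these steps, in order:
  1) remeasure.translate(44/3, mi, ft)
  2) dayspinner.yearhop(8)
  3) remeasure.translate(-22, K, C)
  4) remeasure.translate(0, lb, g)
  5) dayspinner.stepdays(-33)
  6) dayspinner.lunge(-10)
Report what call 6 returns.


! translate(v=44/3, u_from=mi, u_to=ft) -> 77440
! yearhop(n=8) -> 1979-05-28
! translate(v=-22, u_from=K, u_to=C) -> -5903/20
! translate(v=0, u_from=lb, u_to=g) -> 0
! stepdays(n=-33) -> 1979-04-25
! lunge(n=-10) -> 1978-06-25

Answer: 1978-06-25


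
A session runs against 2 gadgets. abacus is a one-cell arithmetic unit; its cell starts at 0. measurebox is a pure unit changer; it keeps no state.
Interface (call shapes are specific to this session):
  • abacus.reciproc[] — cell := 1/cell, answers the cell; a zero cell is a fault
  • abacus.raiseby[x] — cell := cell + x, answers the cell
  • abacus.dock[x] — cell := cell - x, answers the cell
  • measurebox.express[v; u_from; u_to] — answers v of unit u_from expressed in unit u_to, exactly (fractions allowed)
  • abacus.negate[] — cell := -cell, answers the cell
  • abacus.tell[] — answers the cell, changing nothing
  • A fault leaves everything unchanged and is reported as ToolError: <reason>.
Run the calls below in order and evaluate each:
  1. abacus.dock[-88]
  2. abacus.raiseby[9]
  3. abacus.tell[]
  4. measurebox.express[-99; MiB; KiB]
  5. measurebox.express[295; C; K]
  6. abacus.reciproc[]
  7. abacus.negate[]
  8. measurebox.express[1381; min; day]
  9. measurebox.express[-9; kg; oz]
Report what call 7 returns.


Answer: -1/97

Derivation:
==> dock(x=-88)
<== 88
==> raiseby(x=9)
<== 97
==> tell()
<== 97
==> express(v=-99, u_from=MiB, u_to=KiB)
<== -101376
==> express(v=295, u_from=C, u_to=K)
<== 11363/20
==> reciproc()
<== 1/97
==> negate()
<== -1/97
==> express(v=1381, u_from=min, u_to=day)
<== 1381/1440
==> express(v=-9, u_from=kg, u_to=oz)
<== -14400000000/45359237


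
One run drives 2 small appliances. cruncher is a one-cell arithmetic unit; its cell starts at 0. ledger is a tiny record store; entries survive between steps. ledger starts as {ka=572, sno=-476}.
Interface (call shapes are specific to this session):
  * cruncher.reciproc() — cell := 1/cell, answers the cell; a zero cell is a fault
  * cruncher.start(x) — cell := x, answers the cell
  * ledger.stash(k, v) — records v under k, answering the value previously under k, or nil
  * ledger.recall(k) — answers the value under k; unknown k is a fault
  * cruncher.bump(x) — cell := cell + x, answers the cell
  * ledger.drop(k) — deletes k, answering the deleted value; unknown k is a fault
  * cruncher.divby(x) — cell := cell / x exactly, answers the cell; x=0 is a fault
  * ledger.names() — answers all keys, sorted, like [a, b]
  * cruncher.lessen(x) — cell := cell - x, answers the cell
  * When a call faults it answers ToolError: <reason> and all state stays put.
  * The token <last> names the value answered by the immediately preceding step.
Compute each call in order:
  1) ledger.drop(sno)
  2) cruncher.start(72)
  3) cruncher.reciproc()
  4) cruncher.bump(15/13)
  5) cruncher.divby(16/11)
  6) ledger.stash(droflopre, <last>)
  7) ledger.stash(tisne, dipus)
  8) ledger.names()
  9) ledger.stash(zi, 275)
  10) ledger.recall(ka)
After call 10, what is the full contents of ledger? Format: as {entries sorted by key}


·→ drop(k='sno')
·← -476
·→ start(x='72')
·← 72
·→ reciproc()
·← 1/72
·→ bump(x='15/13')
·← 1093/936
·→ divby(x='16/11')
·← 12023/14976
·→ stash(k='droflopre', v='<last>')
·← nil
·→ stash(k='tisne', v='dipus')
·← nil
·→ names()
·← [droflopre, ka, tisne]
·→ stash(k='zi', v='275')
·← nil
·→ recall(k='ka')
·← 572

Answer: {droflopre=12023/14976, ka=572, tisne=dipus, zi=275}


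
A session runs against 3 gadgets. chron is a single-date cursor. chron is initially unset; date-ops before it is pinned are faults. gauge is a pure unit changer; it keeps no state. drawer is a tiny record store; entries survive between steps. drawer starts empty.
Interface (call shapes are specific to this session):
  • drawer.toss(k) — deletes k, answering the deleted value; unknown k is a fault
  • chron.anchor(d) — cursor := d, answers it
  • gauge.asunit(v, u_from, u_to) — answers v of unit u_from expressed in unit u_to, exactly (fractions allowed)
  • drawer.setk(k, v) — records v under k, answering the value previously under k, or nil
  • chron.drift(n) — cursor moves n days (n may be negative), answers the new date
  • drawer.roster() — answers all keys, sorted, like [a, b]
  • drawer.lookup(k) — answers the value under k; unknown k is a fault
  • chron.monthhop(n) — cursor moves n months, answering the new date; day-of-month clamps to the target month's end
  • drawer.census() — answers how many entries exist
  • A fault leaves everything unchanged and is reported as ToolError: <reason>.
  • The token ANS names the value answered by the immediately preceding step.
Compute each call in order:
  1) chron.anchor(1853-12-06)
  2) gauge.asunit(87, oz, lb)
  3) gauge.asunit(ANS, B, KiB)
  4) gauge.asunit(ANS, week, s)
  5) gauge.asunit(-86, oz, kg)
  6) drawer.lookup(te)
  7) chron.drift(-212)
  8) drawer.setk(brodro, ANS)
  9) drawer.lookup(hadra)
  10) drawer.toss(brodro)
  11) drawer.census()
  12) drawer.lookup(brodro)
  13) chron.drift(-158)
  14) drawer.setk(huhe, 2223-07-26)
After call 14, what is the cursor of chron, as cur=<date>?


I run anchor(d='1853-12-06'), and see 1853-12-06.
Now I run asunit(v='87', u_from='oz', u_to='lb'), which returns 87/16.
Next I call asunit(v='ANS', u_from='B', u_to='KiB'), and see 87/16384.
Calling asunit(v='ANS', u_from='week', u_to='s'), and get 411075/128.
I run asunit(v='-86', u_from='oz', u_to='kg'), yielding -1950447191/800000000.
Next I call lookup(k='te'), and see ToolError: no such key te.
Invoking drift(n='-212'): 1853-05-08.
I use setk(k='brodro', v='ANS'), yielding nil.
Next I call lookup(k='hadra'), yielding ToolError: no such key hadra.
I try toss(k='brodro'): 1853-05-08.
I call census(), — result: 0.
Calling lookup(k='brodro'), and observe ToolError: no such key brodro.
Now I run drift(n='-158'), yielding 1852-12-01.
I try setk(k='huhe', v='2223-07-26'), and see nil.

Answer: cur=1852-12-01


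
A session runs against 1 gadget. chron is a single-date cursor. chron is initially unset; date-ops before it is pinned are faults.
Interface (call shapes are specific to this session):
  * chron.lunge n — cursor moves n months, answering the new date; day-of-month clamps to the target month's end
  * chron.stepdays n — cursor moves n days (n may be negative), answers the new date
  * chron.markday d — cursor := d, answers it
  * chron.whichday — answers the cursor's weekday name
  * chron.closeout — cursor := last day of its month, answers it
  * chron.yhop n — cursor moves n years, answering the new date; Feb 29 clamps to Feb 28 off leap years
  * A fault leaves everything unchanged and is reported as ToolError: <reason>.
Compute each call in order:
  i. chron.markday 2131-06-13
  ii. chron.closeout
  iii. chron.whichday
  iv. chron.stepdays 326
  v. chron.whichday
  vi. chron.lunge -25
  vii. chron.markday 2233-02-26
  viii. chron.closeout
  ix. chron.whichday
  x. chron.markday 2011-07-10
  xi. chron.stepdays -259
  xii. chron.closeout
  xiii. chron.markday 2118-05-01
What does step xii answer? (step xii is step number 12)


Answer: 2010-10-31

Derivation:
-- 1. chron.markday(d='2131-06-13') == 2131-06-13
-- 2. chron.closeout() == 2131-06-30
-- 3. chron.whichday() == Saturday
-- 4. chron.stepdays(n='326') == 2132-05-21
-- 5. chron.whichday() == Wednesday
-- 6. chron.lunge(n='-25') == 2130-04-21
-- 7. chron.markday(d='2233-02-26') == 2233-02-26
-- 8. chron.closeout() == 2233-02-28
-- 9. chron.whichday() == Thursday
-- 10. chron.markday(d='2011-07-10') == 2011-07-10
-- 11. chron.stepdays(n='-259') == 2010-10-24
-- 12. chron.closeout() == 2010-10-31
-- 13. chron.markday(d='2118-05-01') == 2118-05-01


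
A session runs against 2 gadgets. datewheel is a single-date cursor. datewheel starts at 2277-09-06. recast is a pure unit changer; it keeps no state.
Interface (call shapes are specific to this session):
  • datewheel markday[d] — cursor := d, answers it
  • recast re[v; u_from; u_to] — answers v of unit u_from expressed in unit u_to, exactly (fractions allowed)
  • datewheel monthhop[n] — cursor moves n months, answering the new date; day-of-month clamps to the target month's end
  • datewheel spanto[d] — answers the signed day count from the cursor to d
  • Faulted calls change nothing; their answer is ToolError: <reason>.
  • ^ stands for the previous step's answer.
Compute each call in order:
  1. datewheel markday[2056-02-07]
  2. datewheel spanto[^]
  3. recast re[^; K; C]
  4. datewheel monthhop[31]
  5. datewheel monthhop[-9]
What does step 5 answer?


Answer: 2057-12-07

Derivation:
==> datewheel markday(d: 2056-02-07)
<== 2056-02-07
==> datewheel spanto(d: ^)
<== 0
==> recast re(v: ^, u_from: K, u_to: C)
<== -5463/20
==> datewheel monthhop(n: 31)
<== 2058-09-07
==> datewheel monthhop(n: -9)
<== 2057-12-07


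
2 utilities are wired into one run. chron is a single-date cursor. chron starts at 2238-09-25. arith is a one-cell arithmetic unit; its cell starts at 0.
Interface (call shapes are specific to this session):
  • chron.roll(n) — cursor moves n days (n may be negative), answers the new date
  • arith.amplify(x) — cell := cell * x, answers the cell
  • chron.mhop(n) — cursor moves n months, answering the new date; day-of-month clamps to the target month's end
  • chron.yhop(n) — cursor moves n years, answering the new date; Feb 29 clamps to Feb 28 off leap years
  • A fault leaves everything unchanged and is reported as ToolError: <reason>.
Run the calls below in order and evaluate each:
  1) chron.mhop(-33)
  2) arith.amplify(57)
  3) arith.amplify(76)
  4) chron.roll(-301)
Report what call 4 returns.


[in] chron.mhop -33
= 2235-12-25
[in] arith.amplify 57
= 0
[in] arith.amplify 76
= 0
[in] chron.roll -301
= 2235-02-27

Answer: 2235-02-27


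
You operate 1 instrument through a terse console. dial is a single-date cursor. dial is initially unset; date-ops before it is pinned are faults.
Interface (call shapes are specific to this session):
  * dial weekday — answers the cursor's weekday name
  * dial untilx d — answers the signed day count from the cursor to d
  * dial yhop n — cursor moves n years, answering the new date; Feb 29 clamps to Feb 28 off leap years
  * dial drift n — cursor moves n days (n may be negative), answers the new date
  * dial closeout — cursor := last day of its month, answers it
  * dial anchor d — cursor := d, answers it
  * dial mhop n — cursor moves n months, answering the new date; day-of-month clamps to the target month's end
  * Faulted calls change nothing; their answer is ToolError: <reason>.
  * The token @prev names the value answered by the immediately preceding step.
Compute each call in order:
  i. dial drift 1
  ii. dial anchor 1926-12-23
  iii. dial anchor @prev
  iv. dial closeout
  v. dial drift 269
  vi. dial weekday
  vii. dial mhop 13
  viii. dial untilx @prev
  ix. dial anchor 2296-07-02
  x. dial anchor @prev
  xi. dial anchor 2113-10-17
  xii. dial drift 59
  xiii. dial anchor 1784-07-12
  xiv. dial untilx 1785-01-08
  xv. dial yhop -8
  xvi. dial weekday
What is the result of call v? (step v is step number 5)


Answer: 1927-09-26

Derivation:
> dial drift n=1
= ToolError: no date set
> dial anchor d=1926-12-23
= 1926-12-23
> dial anchor d=@prev
= 1926-12-23
> dial closeout
= 1926-12-31
> dial drift n=269
= 1927-09-26
> dial weekday
= Monday
> dial mhop n=13
= 1928-10-26
> dial untilx d=@prev
= 0
> dial anchor d=2296-07-02
= 2296-07-02
> dial anchor d=@prev
= 2296-07-02
> dial anchor d=2113-10-17
= 2113-10-17
> dial drift n=59
= 2113-12-15
> dial anchor d=1784-07-12
= 1784-07-12
> dial untilx d=1785-01-08
= 180
> dial yhop n=-8
= 1776-07-12
> dial weekday
= Friday


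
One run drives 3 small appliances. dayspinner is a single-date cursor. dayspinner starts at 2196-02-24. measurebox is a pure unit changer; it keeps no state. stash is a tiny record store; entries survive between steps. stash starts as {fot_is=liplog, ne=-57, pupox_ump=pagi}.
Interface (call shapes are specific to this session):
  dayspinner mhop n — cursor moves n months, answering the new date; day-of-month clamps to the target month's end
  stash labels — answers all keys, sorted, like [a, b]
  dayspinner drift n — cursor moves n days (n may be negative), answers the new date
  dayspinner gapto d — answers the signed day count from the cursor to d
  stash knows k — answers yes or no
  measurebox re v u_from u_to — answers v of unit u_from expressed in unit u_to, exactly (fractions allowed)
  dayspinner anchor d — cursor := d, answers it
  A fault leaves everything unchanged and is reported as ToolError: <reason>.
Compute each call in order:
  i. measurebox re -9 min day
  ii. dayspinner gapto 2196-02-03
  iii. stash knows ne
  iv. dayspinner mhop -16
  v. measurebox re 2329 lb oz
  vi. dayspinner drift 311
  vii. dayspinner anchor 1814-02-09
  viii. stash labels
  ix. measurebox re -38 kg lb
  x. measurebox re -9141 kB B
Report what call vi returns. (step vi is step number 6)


[in] measurebox re v: -9 u_from: min u_to: day
[out] -1/160
[in] dayspinner gapto d: 2196-02-03
[out] -21
[in] stash knows k: ne
[out] yes
[in] dayspinner mhop n: -16
[out] 2194-10-24
[in] measurebox re v: 2329 u_from: lb u_to: oz
[out] 37264
[in] dayspinner drift n: 311
[out] 2195-08-31
[in] dayspinner anchor d: 1814-02-09
[out] 1814-02-09
[in] stash labels
[out] [fot_is, ne, pupox_ump]
[in] measurebox re v: -38 u_from: kg u_to: lb
[out] -3800000000/45359237
[in] measurebox re v: -9141 u_from: kB u_to: B
[out] -9141000

Answer: 2195-08-31


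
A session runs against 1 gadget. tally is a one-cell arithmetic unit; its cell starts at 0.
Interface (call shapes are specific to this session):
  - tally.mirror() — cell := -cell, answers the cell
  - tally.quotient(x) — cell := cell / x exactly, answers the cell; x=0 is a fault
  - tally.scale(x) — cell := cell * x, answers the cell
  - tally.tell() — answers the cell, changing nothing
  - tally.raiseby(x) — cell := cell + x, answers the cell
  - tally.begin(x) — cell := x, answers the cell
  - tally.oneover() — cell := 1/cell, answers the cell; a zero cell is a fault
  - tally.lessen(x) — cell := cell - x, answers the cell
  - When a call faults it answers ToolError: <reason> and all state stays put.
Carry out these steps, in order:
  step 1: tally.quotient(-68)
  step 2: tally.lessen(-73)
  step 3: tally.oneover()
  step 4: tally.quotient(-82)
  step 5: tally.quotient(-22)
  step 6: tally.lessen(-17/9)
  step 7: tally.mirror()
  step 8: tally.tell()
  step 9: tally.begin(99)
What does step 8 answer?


Answer: -2238773/1185228

Derivation:
% quotient -68
[out] 0
% lessen -73
[out] 73
% oneover
[out] 1/73
% quotient -82
[out] -1/5986
% quotient -22
[out] 1/131692
% lessen -17/9
[out] 2238773/1185228
% mirror
[out] -2238773/1185228
% tell
[out] -2238773/1185228
% begin 99
[out] 99


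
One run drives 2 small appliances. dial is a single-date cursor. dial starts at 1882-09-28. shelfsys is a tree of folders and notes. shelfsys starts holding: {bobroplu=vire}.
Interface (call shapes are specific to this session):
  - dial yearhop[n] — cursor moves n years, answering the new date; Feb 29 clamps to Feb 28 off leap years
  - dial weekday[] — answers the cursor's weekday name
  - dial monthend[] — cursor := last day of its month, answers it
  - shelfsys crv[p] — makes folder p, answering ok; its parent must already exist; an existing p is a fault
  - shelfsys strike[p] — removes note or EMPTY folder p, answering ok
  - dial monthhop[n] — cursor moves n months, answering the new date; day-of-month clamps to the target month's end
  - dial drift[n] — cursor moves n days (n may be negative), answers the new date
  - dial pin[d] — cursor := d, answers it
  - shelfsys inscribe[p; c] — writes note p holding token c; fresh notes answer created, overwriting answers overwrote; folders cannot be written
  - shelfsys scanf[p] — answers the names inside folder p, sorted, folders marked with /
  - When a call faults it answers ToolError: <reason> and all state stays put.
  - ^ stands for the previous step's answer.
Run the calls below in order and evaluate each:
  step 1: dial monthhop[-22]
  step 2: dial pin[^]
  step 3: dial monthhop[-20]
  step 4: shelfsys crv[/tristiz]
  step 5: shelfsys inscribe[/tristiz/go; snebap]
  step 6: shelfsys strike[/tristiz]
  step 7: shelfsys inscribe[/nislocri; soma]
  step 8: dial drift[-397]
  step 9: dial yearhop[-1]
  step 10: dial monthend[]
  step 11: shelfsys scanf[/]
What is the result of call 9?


-> dial monthhop(n='-22')
<- 1880-11-28
-> dial pin(d='^')
<- 1880-11-28
-> dial monthhop(n='-20')
<- 1879-03-28
-> shelfsys crv(p='/tristiz')
<- ok
-> shelfsys inscribe(p='/tristiz/go', c='snebap')
<- created
-> shelfsys strike(p='/tristiz')
<- ToolError: not empty
-> shelfsys inscribe(p='/nislocri', c='soma')
<- created
-> dial drift(n='-397')
<- 1878-02-24
-> dial yearhop(n='-1')
<- 1877-02-24
-> dial monthend()
<- 1877-02-28
-> shelfsys scanf(p='/')
<- [bobroplu, nislocri, tristiz/]

Answer: 1877-02-24


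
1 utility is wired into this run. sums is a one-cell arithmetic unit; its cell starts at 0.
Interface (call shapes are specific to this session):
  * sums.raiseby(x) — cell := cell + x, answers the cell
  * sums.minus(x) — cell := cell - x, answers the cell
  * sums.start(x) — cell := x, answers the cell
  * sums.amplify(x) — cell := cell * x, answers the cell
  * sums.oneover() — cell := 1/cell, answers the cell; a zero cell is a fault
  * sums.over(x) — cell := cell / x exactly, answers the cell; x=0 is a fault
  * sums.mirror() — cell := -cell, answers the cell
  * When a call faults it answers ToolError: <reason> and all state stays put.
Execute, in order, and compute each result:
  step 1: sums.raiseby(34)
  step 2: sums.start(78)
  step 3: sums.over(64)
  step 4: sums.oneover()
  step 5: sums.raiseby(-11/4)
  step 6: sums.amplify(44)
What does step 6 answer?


→ sums.raiseby(x=34)
← 34
→ sums.start(x=78)
← 78
→ sums.over(x=64)
← 39/32
→ sums.oneover()
← 32/39
→ sums.raiseby(x=-11/4)
← -301/156
→ sums.amplify(x=44)
← -3311/39

Answer: -3311/39
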